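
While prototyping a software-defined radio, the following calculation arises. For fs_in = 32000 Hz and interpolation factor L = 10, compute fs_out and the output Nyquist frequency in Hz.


Step 1 — output sample rate after interpolation by L:
fs_out = L * fs_in = 10 * 32000 = 320000 Hz

Step 2 — Nyquist frequency of the output stream:
f_Nyq = fs_out / 2 = 320000 / 2 = 160000.0 Hz

fs_out = 320000 Hz; f_Nyquist = 160000.0 Hz


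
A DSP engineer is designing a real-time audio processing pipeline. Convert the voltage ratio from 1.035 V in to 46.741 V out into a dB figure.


Voltage gain in dB:
G = 20 * log10(Vout / Vin)
  = 20 * log10(46.741 / 1.035)
  = 20 * log10(45.160386)
  = 20 * 1.654758
  = 33.1 dB

33.1 dB


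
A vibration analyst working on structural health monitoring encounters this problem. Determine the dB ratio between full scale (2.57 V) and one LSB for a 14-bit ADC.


Dynamic range from full-scale to LSB:
V_min = V_max / 2^bits = 2.57 / 2^14
DR = 20 * log10(V_max / V_min)
   = 20 * log10(2^14)
   = 20 * 14 * log10(2)
   = 84.29 dB

84.29 dB


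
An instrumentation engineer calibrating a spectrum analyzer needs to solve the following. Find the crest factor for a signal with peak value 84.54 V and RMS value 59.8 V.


Crest factor is the ratio of peak to RMS:
CF = V_peak / V_rms
   = 84.54 / 59.8
   = 1.4137

1.4137


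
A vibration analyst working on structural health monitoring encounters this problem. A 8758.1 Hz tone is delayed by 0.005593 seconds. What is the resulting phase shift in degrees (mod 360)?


Phase shift from frequency and time delay:
phi = 360 * f * t_delay
    = 360 * 8758.1 * 0.005593
    = 17634.26 degrees
    mod 360 = 354.26 degrees

354.26 degrees


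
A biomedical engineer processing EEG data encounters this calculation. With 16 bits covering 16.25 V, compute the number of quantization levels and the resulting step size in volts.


Step 1 — number of quantization levels:
L = 2^N = 2^16 = 65536

Step 2 — LSB step size:
delta = Vfs / L
      = 16.25 / 65536
      = 0.00024796 V

Levels = 65536; step size = 0.00024796 V


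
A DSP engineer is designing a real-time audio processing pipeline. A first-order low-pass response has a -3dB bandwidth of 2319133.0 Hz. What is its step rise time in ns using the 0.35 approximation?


Rise time from bandwidth relationship:
tr = 0.35 / BW
   = 0.35 / 2319133.0
   = 1.509184682e-07 s
   = 150.9185 ns

150.9185 ns


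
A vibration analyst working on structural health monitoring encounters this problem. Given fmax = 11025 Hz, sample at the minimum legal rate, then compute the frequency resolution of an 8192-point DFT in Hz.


Step 1 — Nyquist sampling rate:
fs = 2 * fmax = 2 * 11025 = 22050 Hz

Step 2 — DFT bin spacing:
df = fs / N = 22050 / 8192 = 2.6917 Hz

2.6917 Hz


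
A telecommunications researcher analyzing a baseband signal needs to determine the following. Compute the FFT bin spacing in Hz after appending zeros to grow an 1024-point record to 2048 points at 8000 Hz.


Frequency resolution after zero-padding:
N_padded = 1024 * 2 = 2048
df = fs / N_padded
   = 8000 / 2048
   = 3.9062 Hz

3.9062 Hz


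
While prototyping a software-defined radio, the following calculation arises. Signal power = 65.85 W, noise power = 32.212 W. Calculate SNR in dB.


SNR in decibels:
SNR = 10 * log10(Ps / Pn)
    = 10 * log10(65.85 / 32.212)
    = 10 * log10(2.0443)
    = 10 * 0.3105
    = 3.11 dB

3.11 dB


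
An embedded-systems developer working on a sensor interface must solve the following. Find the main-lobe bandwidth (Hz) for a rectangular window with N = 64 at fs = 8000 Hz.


Main lobe width for a rectangular window:
Width = 2 * fs / N
      = 2 * 8000 / 64
      = 16000 / 64
      = 250.0 Hz

250.0 Hz


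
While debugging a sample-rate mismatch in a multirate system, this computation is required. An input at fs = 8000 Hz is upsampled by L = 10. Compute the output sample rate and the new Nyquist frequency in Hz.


Step 1 — output sample rate after interpolation by L:
fs_out = L * fs_in = 10 * 8000 = 80000 Hz

Step 2 — Nyquist frequency of the output stream:
f_Nyq = fs_out / 2 = 80000 / 2 = 40000.0 Hz

fs_out = 80000 Hz; f_Nyquist = 40000.0 Hz


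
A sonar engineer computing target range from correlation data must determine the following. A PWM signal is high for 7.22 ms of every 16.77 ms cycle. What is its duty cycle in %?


Duty cycle as a percentage:
DC = (t_on / T) * 100
   = (7.22 / 16.77) * 100
   = 0.430531 * 100
   = 43.05 %

43.05 %


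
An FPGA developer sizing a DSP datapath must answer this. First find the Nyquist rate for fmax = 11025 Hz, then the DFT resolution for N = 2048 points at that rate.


Step 1 — Nyquist sampling rate:
fs = 2 * fmax = 2 * 11025 = 22050 Hz

Step 2 — DFT bin spacing:
df = fs / N = 22050 / 2048 = 10.7666 Hz

10.7666 Hz


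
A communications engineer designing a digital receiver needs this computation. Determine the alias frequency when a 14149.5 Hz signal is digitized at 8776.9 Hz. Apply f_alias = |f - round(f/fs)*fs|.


Compute the nearest integer multiple of fs to the signal:
n = round(14149.5 / 8776.9) = 2
f_alias = |14149.5 - 2 * 8776.9|
        = |14149.5 - 17553.8|
        = 3404.3 Hz

3404.3


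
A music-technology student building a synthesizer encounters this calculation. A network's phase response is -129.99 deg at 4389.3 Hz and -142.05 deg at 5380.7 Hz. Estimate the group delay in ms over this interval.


Group delay from phase difference:
tau = -d(phi)/d(omega)
d(phi) = -12.06 deg = -0.210487 rad
d(omega) = 2*pi*(5380.7 - 4389.3) = 6229.1499 rad/s
tau = -(-0.210487) / 6229.1499
    = 0.0338 ms

0.0338 ms


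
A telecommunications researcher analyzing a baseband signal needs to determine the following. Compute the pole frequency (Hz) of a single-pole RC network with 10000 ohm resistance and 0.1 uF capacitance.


Cutoff frequency of a first-order RC filter:
fc = 1 / (2 * pi * R * C)
C = 0.1 uF = 1e-07 F
fc = 1 / (2 * pi * 10000 * 1e-07)
   = 1 / 0.0062831853071796
   = 159.154943 Hz

159.154943 Hz


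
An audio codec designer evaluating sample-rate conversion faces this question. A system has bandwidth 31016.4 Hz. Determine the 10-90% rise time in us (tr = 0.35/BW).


Rise time from bandwidth relationship:
tr = 0.35 / BW
   = 0.35 / 31016.4
   = 1.128435279e-05 s
   = 11.2844 us

11.2844 us


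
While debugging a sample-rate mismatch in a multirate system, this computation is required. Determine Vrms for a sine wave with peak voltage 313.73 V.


RMS voltage for a sinusoidal waveform:
V_rms = V_peak / sqrt(2)
      = 313.73 / 1.414214
      = 221.841 V

221.841 V


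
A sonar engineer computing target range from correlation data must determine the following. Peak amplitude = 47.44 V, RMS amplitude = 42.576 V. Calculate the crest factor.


Crest factor is the ratio of peak to RMS:
CF = V_peak / V_rms
   = 47.44 / 42.576
   = 1.1142

1.1142


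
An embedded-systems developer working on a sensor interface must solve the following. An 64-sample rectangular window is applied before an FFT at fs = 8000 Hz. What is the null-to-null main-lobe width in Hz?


Main lobe width for a rectangular window:
Width = 2 * fs / N
      = 2 * 8000 / 64
      = 16000 / 64
      = 250.0 Hz

250.0 Hz


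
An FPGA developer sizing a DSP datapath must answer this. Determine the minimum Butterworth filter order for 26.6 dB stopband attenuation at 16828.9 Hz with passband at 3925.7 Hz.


Butterworth filter order formula:
n = log10(10^(A/10) - 1) / (2 * log10(f_stop/f_pass))
10^(26.6/10) - 1 = 456.0882
f_stop/f_pass = 16828.9 / 3925.7 = 4.2869
n = 2.1032 -> ceil = 3

3


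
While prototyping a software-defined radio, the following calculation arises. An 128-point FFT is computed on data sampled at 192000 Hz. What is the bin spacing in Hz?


DFT frequency resolution:
df = fs / N
   = 192000 / 128
   = 1500.0 Hz

1500.0 Hz


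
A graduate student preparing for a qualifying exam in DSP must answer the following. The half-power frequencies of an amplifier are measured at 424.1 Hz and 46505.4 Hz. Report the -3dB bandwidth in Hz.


Bandwidth is the difference of -3dB frequencies:
BW = f_high - f_low
   = 46505.4 - 424.1
   = 46081.3 Hz

46081.3 Hz


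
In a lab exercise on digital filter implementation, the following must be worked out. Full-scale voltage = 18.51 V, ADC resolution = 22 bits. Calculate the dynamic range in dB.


Dynamic range from full-scale to LSB:
V_min = V_max / 2^bits = 18.51 / 2^22
DR = 20 * log10(V_max / V_min)
   = 20 * log10(2^22)
   = 20 * 22 * log10(2)
   = 132.45 dB

132.45 dB


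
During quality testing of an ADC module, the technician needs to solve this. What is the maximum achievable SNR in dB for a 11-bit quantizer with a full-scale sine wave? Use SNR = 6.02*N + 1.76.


Theoretical SNR for a full-scale sinusoid:
SNR = 6.02 * N + 1.76
    = 6.02 * 11 + 1.76
    = 66.22 + 1.76
    = 67.98 dB

67.98 dB


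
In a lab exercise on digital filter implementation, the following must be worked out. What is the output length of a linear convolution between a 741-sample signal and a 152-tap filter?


Linear convolution output length:
L = N + M - 1
  = 741 + 152 - 1
  = 892 samples

892


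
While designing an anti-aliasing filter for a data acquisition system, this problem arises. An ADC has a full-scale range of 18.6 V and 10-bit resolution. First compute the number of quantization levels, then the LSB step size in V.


Step 1 — number of quantization levels:
L = 2^N = 2^10 = 1024

Step 2 — LSB step size:
delta = Vfs / L
      = 18.6 / 1024
      = 0.01816406 V

Levels = 1024; step size = 0.01816406 V


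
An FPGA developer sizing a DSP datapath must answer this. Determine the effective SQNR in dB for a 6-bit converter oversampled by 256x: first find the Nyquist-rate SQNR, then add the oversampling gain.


Step 1 — baseline SQNR at Nyquist:
SQNR_base = 6.02*N + 1.76
          = 6.02*6 + 1.76
          = 37.88 dB

Step 2 — oversampling processing gain:
G = 10*log10(OSR) = 10*log10(256) = 24.08 dB

Step 3 — total:
SQNR_total = 37.88 + 24.08 = 61.96 dB

Base SQNR = 37.88 dB; oversampled SQNR = 61.96 dB


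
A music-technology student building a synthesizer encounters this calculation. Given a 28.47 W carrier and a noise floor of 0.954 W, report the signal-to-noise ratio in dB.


SNR in decibels:
SNR = 10 * log10(Ps / Pn)
    = 10 * log10(28.47 / 0.954)
    = 10 * log10(29.8428)
    = 10 * 1.4748
    = 14.75 dB

14.75 dB


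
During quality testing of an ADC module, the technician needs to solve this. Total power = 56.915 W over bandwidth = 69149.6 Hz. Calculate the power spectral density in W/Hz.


Power spectral density:
PSD = P / BW
    = 56.915 / 69149.6
    = 0.00082307 W/Hz

0.00082307 W/Hz


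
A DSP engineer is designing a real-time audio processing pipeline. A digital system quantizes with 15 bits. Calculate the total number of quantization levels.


Number of quantization levels = 2^N
= 2^15
= 32768

32768


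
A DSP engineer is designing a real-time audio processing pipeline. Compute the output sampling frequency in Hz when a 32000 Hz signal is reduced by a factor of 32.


Decimation reduces the sample rate:
fs_out = fs_in / M
       = 32000 / 32
       = 1000.0 Hz

1000.0 Hz


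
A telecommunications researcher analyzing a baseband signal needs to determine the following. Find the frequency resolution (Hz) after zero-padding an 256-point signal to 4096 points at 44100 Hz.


Frequency resolution after zero-padding:
N_padded = 256 * 16 = 4096
df = fs / N_padded
   = 44100 / 4096
   = 10.7666 Hz

10.7666 Hz


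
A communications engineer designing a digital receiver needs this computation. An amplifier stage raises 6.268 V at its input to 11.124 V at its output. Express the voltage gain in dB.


Voltage gain in dB:
G = 20 * log10(Vout / Vin)
  = 20 * log10(11.124 / 6.268)
  = 20 * log10(1.774729)
  = 20 * 0.249132
  = 4.98 dB

4.98 dB


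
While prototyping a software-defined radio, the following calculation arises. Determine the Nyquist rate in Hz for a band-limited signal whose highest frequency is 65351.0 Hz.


The Nyquist rate is twice the maximum frequency component.
fs_min = 2 * fmax
      = 2 * 65351.0
      = 130702.0 Hz

130702.0


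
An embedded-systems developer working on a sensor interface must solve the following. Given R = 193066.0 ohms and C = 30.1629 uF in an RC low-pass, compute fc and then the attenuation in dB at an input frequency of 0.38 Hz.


Step 1 — cutoff frequency:
fc = 1 / (2*pi*R*C)
C = 30.1629 uF = 3.01629e-05 F
fc = 1 / (2*pi*193066.0*3.01629e-05)
   = 0.0273301 Hz

Step 2 — magnitude at f = 0.38 Hz:
|H(f)| = 1 / sqrt(1 + (f/fc)^2)
f/fc = 0.38 / 0.0273301 = 13.904084
|H| = 1 / sqrt(1 + 193.323552) = 0.071736
|H|_dB = 20*log10(0.071736) = -22.89 dB

fc = 0.0273301 Hz; |H(0.38 Hz)| = -22.89 dB


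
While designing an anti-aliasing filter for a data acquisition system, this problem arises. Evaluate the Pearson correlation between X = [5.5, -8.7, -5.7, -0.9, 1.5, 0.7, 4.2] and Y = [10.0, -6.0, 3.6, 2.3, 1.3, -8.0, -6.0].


Pearson correlation coefficient (population):
r = cov(X,Y) / (std(X) * std(Y))
Mean X = -0.4857, Mean Y = -0.4
Cov(X,Y) = 7.771429
Std(X) = 4.750467, Std(Y) = 6.033478
r = 0.2711

0.2711


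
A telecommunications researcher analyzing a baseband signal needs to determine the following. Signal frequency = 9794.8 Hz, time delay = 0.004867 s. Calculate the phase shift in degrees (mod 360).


Phase shift from frequency and time delay:
phi = 360 * f * t_delay
    = 360 * 9794.8 * 0.004867
    = 17161.66 degrees
    mod 360 = 241.66 degrees

241.66 degrees


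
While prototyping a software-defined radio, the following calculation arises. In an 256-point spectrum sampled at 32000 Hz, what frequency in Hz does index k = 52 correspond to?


Frequency of DFT bin k:
f_k = k * fs / N
    = 52 * 32000 / 256
    = 1664000 / 256
    = 6500.0 Hz

6500.0 Hz


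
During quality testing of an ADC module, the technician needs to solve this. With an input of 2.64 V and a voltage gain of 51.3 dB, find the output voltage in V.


Output voltage from dB gain:
V_out = V_in * 10^(gain_dB / 20)
      = 2.64 * 10^(51.3 / 20)
      = 2.64 * 367.2823
      = 969.6253 V

969.6253 V


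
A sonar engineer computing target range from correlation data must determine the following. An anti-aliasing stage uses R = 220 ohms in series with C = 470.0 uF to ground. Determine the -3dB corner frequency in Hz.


Cutoff frequency of a first-order RC filter:
fc = 1 / (2 * pi * R * C)
C = 470.0 uF = 0.00047 F
fc = 1 / (2 * pi * 220 * 0.00047)
   = 1 / 0.64968136076237
   = 1.539216 Hz

1.539216 Hz


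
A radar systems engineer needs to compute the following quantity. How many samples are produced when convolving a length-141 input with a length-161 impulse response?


Linear convolution output length:
L = N + M - 1
  = 141 + 161 - 1
  = 301 samples

301


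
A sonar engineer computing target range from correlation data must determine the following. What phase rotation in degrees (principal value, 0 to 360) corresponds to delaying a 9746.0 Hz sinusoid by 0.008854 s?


Phase shift from frequency and time delay:
phi = 360 * f * t_delay
    = 360 * 9746.0 * 0.008854
    = 31064.79 degrees
    mod 360 = 104.79 degrees

104.79 degrees


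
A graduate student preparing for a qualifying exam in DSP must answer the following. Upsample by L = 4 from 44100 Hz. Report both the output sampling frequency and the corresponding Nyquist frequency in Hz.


Step 1 — output sample rate after interpolation by L:
fs_out = L * fs_in = 4 * 44100 = 176400 Hz

Step 2 — Nyquist frequency of the output stream:
f_Nyq = fs_out / 2 = 176400 / 2 = 88200.0 Hz

fs_out = 176400 Hz; f_Nyquist = 88200.0 Hz


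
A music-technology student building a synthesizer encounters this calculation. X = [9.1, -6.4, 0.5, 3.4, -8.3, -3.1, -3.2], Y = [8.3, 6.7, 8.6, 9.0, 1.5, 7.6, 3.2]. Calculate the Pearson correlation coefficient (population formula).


Pearson correlation coefficient (population):
r = cov(X,Y) / (std(X) * std(Y))
Mean X = -1.1429, Mean Y = 6.4143
Cov(X,Y) = 10.373469
Std(X) = 5.54433, Std(Y) = 2.698904
r = 0.6932

0.6932


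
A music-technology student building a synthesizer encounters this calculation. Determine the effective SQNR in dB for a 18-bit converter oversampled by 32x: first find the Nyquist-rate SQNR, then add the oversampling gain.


Step 1 — baseline SQNR at Nyquist:
SQNR_base = 6.02*N + 1.76
          = 6.02*18 + 1.76
          = 110.12 dB

Step 2 — oversampling processing gain:
G = 10*log10(OSR) = 10*log10(32) = 15.05 dB

Step 3 — total:
SQNR_total = 110.12 + 15.05 = 125.17 dB

Base SQNR = 110.12 dB; oversampled SQNR = 125.17 dB


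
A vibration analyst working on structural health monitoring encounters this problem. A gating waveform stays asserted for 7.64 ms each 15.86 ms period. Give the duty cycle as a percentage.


Duty cycle as a percentage:
DC = (t_on / T) * 100
   = (7.64 / 15.86) * 100
   = 0.481715 * 100
   = 48.17 %

48.17 %


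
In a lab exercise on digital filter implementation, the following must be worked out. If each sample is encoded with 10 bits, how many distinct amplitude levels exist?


Number of quantization levels = 2^N
= 2^10
= 1024

1024


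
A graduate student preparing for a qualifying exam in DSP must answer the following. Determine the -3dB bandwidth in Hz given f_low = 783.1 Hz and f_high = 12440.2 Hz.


Bandwidth is the difference of -3dB frequencies:
BW = f_high - f_low
   = 12440.2 - 783.1
   = 11657.1 Hz

11657.1 Hz


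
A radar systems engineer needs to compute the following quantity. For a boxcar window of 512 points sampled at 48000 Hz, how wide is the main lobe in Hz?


Main lobe width for a rectangular window:
Width = 2 * fs / N
      = 2 * 48000 / 512
      = 96000 / 512
      = 187.5 Hz

187.5 Hz


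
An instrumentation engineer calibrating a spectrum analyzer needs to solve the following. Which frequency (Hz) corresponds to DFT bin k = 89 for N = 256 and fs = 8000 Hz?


Frequency of DFT bin k:
f_k = k * fs / N
    = 89 * 8000 / 256
    = 712000 / 256
    = 2781.25 Hz

2781.25 Hz


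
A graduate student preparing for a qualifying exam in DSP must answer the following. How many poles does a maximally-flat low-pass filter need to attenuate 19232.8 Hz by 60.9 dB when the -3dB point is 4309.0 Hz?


Butterworth filter order formula:
n = log10(10^(A/10) - 1) / (2 * log10(f_stop/f_pass))
10^(60.9/10) - 1 = 1230267.7708
f_stop/f_pass = 19232.8 / 4309.0 = 4.4634
n = 4.687 -> ceil = 5

5


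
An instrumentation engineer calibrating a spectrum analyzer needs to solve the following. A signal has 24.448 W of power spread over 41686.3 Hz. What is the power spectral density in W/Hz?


Power spectral density:
PSD = P / BW
    = 24.448 / 41686.3
    = 0.00058648 W/Hz

0.00058648 W/Hz


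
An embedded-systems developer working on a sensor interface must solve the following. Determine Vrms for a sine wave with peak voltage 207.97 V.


RMS voltage for a sinusoidal waveform:
V_rms = V_peak / sqrt(2)
      = 207.97 / 1.414214
      = 147.057 V

147.057 V


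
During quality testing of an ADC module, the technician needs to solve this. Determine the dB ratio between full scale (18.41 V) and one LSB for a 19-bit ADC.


Dynamic range from full-scale to LSB:
V_min = V_max / 2^bits = 18.41 / 2^19
DR = 20 * log10(V_max / V_min)
   = 20 * log10(2^19)
   = 20 * 19 * log10(2)
   = 114.39 dB

114.39 dB


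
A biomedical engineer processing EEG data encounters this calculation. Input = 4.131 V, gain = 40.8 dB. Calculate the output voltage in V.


Output voltage from dB gain:
V_out = V_in * 10^(gain_dB / 20)
      = 4.131 * 10^(40.8 / 20)
      = 4.131 * 109.64782
      = 452.9551 V

452.9551 V


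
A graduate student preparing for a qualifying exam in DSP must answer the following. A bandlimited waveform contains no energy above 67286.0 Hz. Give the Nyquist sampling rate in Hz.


The Nyquist rate is twice the maximum frequency component.
fs_min = 2 * fmax
      = 2 * 67286.0
      = 134572.0 Hz

134572.0


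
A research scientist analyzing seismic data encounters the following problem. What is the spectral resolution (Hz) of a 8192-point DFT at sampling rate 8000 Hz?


DFT frequency resolution:
df = fs / N
   = 8000 / 8192
   = 0.9766 Hz

0.9766 Hz


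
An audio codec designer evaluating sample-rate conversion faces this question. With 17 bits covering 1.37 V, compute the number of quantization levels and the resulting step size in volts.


Step 1 — number of quantization levels:
L = 2^N = 2^17 = 131072

Step 2 — LSB step size:
delta = Vfs / L
      = 1.37 / 131072
      = 1.045e-05 V

Levels = 131072; step size = 1.045e-05 V


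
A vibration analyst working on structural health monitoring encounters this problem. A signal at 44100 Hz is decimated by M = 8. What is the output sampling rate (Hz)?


Decimation reduces the sample rate:
fs_out = fs_in / M
       = 44100 / 8
       = 5512.5 Hz

5512.5 Hz


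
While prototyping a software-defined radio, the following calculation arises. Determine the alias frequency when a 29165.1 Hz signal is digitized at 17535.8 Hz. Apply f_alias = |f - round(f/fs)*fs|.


Compute the nearest integer multiple of fs to the signal:
n = round(29165.1 / 17535.8) = 2
f_alias = |29165.1 - 2 * 17535.8|
        = |29165.1 - 35071.6|
        = 5906.5 Hz

5906.5


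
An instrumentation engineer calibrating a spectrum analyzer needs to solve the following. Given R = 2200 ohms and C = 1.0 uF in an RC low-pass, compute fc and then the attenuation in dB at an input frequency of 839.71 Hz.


Step 1 — cutoff frequency:
fc = 1 / (2*pi*R*C)
C = 1.0 uF = 1e-06 F
fc = 1 / (2*pi*2200*1e-06)
   = 72.3432 Hz

Step 2 — magnitude at f = 839.71 Hz:
|H(f)| = 1 / sqrt(1 + (f/fc)^2)
f/fc = 839.71 / 72.3432 = 11.607311
|H| = 1 / sqrt(1 + 134.729669) = 0.0858346
|H|_dB = 20*log10(0.0858346) = -21.33 dB

fc = 72.3432 Hz; |H(839.71 Hz)| = -21.33 dB


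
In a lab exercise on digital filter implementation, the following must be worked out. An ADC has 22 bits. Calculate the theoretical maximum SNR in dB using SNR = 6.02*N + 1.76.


Theoretical SNR for a full-scale sinusoid:
SNR = 6.02 * N + 1.76
    = 6.02 * 22 + 1.76
    = 132.44 + 1.76
    = 134.2 dB

134.2 dB


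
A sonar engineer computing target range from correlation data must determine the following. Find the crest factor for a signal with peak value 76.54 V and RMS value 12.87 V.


Crest factor is the ratio of peak to RMS:
CF = V_peak / V_rms
   = 76.54 / 12.87
   = 5.9472

5.9472


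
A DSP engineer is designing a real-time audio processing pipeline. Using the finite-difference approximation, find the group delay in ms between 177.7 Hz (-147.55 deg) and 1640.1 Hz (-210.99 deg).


Group delay from phase difference:
tau = -d(phi)/d(omega)
d(phi) = -63.44 deg = -1.107237 rad
d(omega) = 2*pi*(1640.1 - 177.7) = 9188.5302 rad/s
tau = -(-1.107237) / 9188.5302
    = 0.1205 ms

0.1205 ms


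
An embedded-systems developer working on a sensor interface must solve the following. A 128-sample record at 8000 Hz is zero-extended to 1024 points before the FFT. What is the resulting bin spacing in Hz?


Frequency resolution after zero-padding:
N_padded = 128 * 8 = 1024
df = fs / N_padded
   = 8000 / 1024
   = 7.8125 Hz

7.8125 Hz


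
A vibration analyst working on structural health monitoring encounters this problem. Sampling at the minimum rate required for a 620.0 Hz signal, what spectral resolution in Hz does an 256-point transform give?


Step 1 — Nyquist sampling rate:
fs = 2 * fmax = 2 * 620.0 = 1240.0 Hz

Step 2 — DFT bin spacing:
df = fs / N = 1240.0 / 256 = 4.8438 Hz

4.8438 Hz


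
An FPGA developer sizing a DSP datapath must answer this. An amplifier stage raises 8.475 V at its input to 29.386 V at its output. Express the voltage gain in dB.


Voltage gain in dB:
G = 20 * log10(Vout / Vin)
  = 20 * log10(29.386 / 8.475)
  = 20 * log10(3.467375)
  = 20 * 0.540001
  = 10.8 dB

10.8 dB


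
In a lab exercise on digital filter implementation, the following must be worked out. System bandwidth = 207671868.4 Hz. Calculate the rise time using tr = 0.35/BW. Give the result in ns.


Rise time from bandwidth relationship:
tr = 0.35 / BW
   = 0.35 / 207671868.4
   = 1.685351043e-09 s
   = 1.6854 ns

1.6854 ns


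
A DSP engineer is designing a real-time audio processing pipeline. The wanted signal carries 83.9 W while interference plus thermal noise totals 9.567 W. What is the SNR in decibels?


SNR in decibels:
SNR = 10 * log10(Ps / Pn)
    = 10 * log10(83.9 / 9.567)
    = 10 * log10(8.7697)
    = 10 * 0.943
    = 9.43 dB

9.43 dB


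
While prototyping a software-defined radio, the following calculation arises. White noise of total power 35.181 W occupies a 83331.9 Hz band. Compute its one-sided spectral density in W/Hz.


Power spectral density:
PSD = P / BW
    = 35.181 / 83331.9
    = 0.00042218 W/Hz

0.00042218 W/Hz


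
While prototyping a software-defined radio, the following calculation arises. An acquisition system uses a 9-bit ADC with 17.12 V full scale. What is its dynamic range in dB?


Dynamic range from full-scale to LSB:
V_min = V_max / 2^bits = 17.12 / 2^9
DR = 20 * log10(V_max / V_min)
   = 20 * log10(2^9)
   = 20 * 9 * log10(2)
   = 54.19 dB

54.19 dB


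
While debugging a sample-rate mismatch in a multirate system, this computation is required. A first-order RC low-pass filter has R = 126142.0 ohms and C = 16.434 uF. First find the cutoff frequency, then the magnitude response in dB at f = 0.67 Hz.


Step 1 — cutoff frequency:
fc = 1 / (2*pi*R*C)
C = 16.434 uF = 1.6434e-05 F
fc = 1 / (2*pi*126142.0*1.6434e-05)
   = 0.0767745 Hz

Step 2 — magnitude at f = 0.67 Hz:
|H(f)| = 1 / sqrt(1 + (f/fc)^2)
f/fc = 0.67 / 0.0767745 = 8.726856
|H| = 1 / sqrt(1 + 76.158016) = 0.1138438
|H|_dB = 20*log10(0.1138438) = -18.87 dB

fc = 0.0767745 Hz; |H(0.67 Hz)| = -18.87 dB


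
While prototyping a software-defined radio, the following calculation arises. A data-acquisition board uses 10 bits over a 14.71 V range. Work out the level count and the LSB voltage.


Step 1 — number of quantization levels:
L = 2^N = 2^10 = 1024

Step 2 — LSB step size:
delta = Vfs / L
      = 14.71 / 1024
      = 0.01436523 V

Levels = 1024; step size = 0.01436523 V


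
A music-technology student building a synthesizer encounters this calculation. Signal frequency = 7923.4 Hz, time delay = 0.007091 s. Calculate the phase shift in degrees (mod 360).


Phase shift from frequency and time delay:
phi = 360 * f * t_delay
    = 360 * 7923.4 * 0.007091
    = 20226.54 degrees
    mod 360 = 66.54 degrees

66.54 degrees


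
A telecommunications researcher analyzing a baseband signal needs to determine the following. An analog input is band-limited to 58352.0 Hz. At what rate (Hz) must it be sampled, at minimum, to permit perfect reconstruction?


The Nyquist rate is twice the maximum frequency component.
fs_min = 2 * fmax
      = 2 * 58352.0
      = 116704.0 Hz

116704.0


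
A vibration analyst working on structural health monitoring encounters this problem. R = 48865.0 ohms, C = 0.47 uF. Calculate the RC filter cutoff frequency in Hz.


Cutoff frequency of a first-order RC filter:
fc = 1 / (2 * pi * R * C)
C = 0.47 uF = 4.7e-07 F
fc = 1 / (2 * pi * 48865.0 * 4.7e-07)
   = 1 / 0.14430308951661
   = 6.929859 Hz

6.929859 Hz


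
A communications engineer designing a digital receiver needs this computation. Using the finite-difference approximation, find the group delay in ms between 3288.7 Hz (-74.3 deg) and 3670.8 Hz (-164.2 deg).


Group delay from phase difference:
tau = -d(phi)/d(omega)
d(phi) = -89.9 deg = -1.569051 rad
d(omega) = 2*pi*(3670.8 - 3288.7) = 2400.8051 rad/s
tau = -(-1.569051) / 2400.8051
    = 0.6536 ms

0.6536 ms


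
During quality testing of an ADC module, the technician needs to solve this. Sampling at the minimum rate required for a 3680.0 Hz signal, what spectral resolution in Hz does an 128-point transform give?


Step 1 — Nyquist sampling rate:
fs = 2 * fmax = 2 * 3680.0 = 7360.0 Hz

Step 2 — DFT bin spacing:
df = fs / N = 7360.0 / 128 = 57.5 Hz

57.5 Hz


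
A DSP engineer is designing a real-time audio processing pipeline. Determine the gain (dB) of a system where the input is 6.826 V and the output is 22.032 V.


Voltage gain in dB:
G = 20 * log10(Vout / Vin)
  = 20 * log10(22.032 / 6.826)
  = 20 * log10(3.227659)
  = 20 * 0.508888
  = 10.18 dB

10.18 dB


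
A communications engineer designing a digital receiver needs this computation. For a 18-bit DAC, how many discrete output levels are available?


Number of quantization levels = 2^N
= 2^18
= 262144

262144


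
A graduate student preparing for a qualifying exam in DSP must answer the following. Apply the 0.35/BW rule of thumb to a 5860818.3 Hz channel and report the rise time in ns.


Rise time from bandwidth relationship:
tr = 0.35 / BW
   = 0.35 / 5860818.3
   = 5.971862325e-08 s
   = 59.7186 ns

59.7186 ns


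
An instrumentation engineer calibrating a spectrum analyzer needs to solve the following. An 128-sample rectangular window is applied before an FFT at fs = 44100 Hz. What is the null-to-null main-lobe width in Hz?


Main lobe width for a rectangular window:
Width = 2 * fs / N
      = 2 * 44100 / 128
      = 88200 / 128
      = 689.062 Hz

689.062 Hz


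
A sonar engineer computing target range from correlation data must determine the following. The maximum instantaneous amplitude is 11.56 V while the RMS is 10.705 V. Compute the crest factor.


Crest factor is the ratio of peak to RMS:
CF = V_peak / V_rms
   = 11.56 / 10.705
   = 1.0799

1.0799


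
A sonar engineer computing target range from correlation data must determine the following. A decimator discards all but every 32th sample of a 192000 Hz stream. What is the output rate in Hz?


Decimation reduces the sample rate:
fs_out = fs_in / M
       = 192000 / 32
       = 6000.0 Hz

6000.0 Hz


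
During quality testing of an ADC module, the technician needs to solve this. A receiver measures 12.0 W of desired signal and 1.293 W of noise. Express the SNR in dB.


SNR in decibels:
SNR = 10 * log10(Ps / Pn)
    = 10 * log10(12.0 / 1.293)
    = 10 * log10(9.2807)
    = 10 * 0.9676
    = 9.68 dB

9.68 dB


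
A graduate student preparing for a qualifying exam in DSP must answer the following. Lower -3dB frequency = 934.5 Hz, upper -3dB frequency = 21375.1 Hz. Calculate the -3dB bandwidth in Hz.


Bandwidth is the difference of -3dB frequencies:
BW = f_high - f_low
   = 21375.1 - 934.5
   = 20440.6 Hz

20440.6 Hz


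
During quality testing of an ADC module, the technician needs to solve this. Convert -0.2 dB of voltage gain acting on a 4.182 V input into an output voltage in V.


Output voltage from dB gain:
V_out = V_in * 10^(gain_dB / 20)
      = 4.182 * 10^(-0.2 / 20)
      = 4.182 * 0.977237
      = 4.0868 V

4.0868 V


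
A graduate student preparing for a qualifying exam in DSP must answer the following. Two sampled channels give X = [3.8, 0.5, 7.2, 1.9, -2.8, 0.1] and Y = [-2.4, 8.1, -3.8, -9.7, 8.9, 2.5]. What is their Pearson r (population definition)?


Pearson correlation coefficient (population):
r = cov(X,Y) / (std(X) * std(Y))
Mean X = 1.7833, Mean Y = 0.6
Cov(X,Y) = -13.658333
Std(X) = 3.133378, Std(Y) = 6.623192
r = -0.6581

-0.6581


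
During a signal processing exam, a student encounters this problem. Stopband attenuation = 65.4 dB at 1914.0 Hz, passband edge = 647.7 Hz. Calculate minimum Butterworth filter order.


Butterworth filter order formula:
n = log10(10^(A/10) - 1) / (2 * log10(f_stop/f_pass))
10^(65.4/10) - 1 = 3467367.5045
f_stop/f_pass = 1914.0 / 647.7 = 2.9551
n = 6.949 -> ceil = 7

7


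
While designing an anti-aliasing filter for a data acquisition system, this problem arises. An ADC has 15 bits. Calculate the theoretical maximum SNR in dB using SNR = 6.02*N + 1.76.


Theoretical SNR for a full-scale sinusoid:
SNR = 6.02 * N + 1.76
    = 6.02 * 15 + 1.76
    = 90.3 + 1.76
    = 92.06 dB

92.06 dB


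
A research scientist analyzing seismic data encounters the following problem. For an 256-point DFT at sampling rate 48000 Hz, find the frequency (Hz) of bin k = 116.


Frequency of DFT bin k:
f_k = k * fs / N
    = 116 * 48000 / 256
    = 5568000 / 256
    = 21750.0 Hz

21750.0 Hz


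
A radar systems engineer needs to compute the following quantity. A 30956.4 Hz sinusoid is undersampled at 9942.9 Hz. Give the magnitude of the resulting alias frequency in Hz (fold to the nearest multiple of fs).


Compute the nearest integer multiple of fs to the signal:
n = round(30956.4 / 9942.9) = 3
f_alias = |30956.4 - 3 * 9942.9|
        = |30956.4 - 29828.7|
        = 1127.7 Hz

1127.7


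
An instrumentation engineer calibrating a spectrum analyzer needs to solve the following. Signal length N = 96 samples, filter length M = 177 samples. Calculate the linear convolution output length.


Linear convolution output length:
L = N + M - 1
  = 96 + 177 - 1
  = 272 samples

272


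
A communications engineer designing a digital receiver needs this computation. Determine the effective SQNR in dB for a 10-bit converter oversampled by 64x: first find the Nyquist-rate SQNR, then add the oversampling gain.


Step 1 — baseline SQNR at Nyquist:
SQNR_base = 6.02*N + 1.76
          = 6.02*10 + 1.76
          = 61.96 dB

Step 2 — oversampling processing gain:
G = 10*log10(OSR) = 10*log10(64) = 18.06 dB

Step 3 — total:
SQNR_total = 61.96 + 18.06 = 80.02 dB

Base SQNR = 61.96 dB; oversampled SQNR = 80.02 dB


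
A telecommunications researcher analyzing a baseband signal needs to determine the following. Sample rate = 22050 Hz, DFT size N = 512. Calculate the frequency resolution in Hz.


DFT frequency resolution:
df = fs / N
   = 22050 / 512
   = 43.0664 Hz

43.0664 Hz


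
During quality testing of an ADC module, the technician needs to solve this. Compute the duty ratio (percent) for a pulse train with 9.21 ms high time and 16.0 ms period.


Duty cycle as a percentage:
DC = (t_on / T) * 100
   = (9.21 / 16.0) * 100
   = 0.575625 * 100
   = 57.56 %

57.56 %


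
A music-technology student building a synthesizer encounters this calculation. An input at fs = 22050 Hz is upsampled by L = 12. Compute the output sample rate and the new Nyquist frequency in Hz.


Step 1 — output sample rate after interpolation by L:
fs_out = L * fs_in = 12 * 22050 = 264600 Hz

Step 2 — Nyquist frequency of the output stream:
f_Nyq = fs_out / 2 = 264600 / 2 = 132300.0 Hz

fs_out = 264600 Hz; f_Nyquist = 132300.0 Hz


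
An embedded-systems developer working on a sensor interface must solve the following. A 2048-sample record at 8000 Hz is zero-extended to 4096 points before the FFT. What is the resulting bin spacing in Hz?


Frequency resolution after zero-padding:
N_padded = 2048 * 2 = 4096
df = fs / N_padded
   = 8000 / 4096
   = 1.9531 Hz

1.9531 Hz


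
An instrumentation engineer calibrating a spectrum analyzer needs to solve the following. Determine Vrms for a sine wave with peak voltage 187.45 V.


RMS voltage for a sinusoidal waveform:
V_rms = V_peak / sqrt(2)
      = 187.45 / 1.414214
      = 132.547 V

132.547 V


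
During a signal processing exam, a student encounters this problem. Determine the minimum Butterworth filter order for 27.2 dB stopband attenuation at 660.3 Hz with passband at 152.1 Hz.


Butterworth filter order formula:
n = log10(10^(A/10) - 1) / (2 * log10(f_stop/f_pass))
10^(27.2/10) - 1 = 523.8075
f_stop/f_pass = 660.3 / 152.1 = 4.3412
n = 2.1323 -> ceil = 3

3


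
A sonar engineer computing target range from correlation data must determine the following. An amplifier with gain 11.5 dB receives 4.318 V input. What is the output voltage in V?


Output voltage from dB gain:
V_out = V_in * 10^(gain_dB / 20)
      = 4.318 * 10^(11.5 / 20)
      = 4.318 * 3.758374
      = 16.2287 V

16.2287 V


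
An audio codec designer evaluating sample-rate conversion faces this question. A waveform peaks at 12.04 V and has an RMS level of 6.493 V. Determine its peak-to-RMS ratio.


Crest factor is the ratio of peak to RMS:
CF = V_peak / V_rms
   = 12.04 / 6.493
   = 1.8543

1.8543


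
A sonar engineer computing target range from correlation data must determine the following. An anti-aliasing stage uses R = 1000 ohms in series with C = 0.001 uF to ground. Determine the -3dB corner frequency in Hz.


Cutoff frequency of a first-order RC filter:
fc = 1 / (2 * pi * R * C)
C = 0.001 uF = 1e-09 F
fc = 1 / (2 * pi * 1000 * 1e-09)
   = 1 / 6.2831853071796e-06
   = 159154.943092 Hz

159154.943092 Hz


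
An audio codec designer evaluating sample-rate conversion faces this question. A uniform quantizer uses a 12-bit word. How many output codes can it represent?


Number of quantization levels = 2^N
= 2^12
= 4096

4096


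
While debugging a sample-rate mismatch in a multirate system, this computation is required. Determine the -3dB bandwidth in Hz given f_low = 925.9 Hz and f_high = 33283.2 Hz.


Bandwidth is the difference of -3dB frequencies:
BW = f_high - f_low
   = 33283.2 - 925.9
   = 32357.3 Hz

32357.3 Hz


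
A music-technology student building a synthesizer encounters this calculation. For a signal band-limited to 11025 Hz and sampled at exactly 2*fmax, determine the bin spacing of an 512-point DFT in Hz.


Step 1 — Nyquist sampling rate:
fs = 2 * fmax = 2 * 11025 = 22050 Hz

Step 2 — DFT bin spacing:
df = fs / N = 22050 / 512 = 43.0664 Hz

43.0664 Hz


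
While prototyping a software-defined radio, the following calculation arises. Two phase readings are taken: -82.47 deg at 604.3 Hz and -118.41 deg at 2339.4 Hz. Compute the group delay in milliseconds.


Group delay from phase difference:
tau = -d(phi)/d(omega)
d(phi) = -35.94 deg = -0.627271 rad
d(omega) = 2*pi*(2339.4 - 604.3) = 10901.9548 rad/s
tau = -(-0.627271) / 10901.9548
    = 0.0575 ms

0.0575 ms


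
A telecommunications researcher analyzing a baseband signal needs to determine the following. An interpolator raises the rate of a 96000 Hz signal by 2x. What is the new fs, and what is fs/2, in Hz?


Step 1 — output sample rate after interpolation by L:
fs_out = L * fs_in = 2 * 96000 = 192000 Hz

Step 2 — Nyquist frequency of the output stream:
f_Nyq = fs_out / 2 = 192000 / 2 = 96000.0 Hz

fs_out = 192000 Hz; f_Nyquist = 96000.0 Hz


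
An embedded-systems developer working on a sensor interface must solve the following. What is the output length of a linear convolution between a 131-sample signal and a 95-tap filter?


Linear convolution output length:
L = N + M - 1
  = 131 + 95 - 1
  = 225 samples

225


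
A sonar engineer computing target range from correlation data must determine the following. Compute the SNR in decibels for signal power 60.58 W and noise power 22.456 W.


SNR in decibels:
SNR = 10 * log10(Ps / Pn)
    = 10 * log10(60.58 / 22.456)
    = 10 * log10(2.6977)
    = 10 * 0.431
    = 4.31 dB

4.31 dB


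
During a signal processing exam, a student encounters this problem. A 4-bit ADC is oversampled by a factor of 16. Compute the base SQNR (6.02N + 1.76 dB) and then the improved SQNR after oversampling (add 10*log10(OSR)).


Step 1 — baseline SQNR at Nyquist:
SQNR_base = 6.02*N + 1.76
          = 6.02*4 + 1.76
          = 25.84 dB

Step 2 — oversampling processing gain:
G = 10*log10(OSR) = 10*log10(16) = 12.04 dB

Step 3 — total:
SQNR_total = 25.84 + 12.04 = 37.88 dB

Base SQNR = 25.84 dB; oversampled SQNR = 37.88 dB


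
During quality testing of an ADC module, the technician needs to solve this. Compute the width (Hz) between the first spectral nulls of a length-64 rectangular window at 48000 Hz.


Main lobe width for a rectangular window:
Width = 2 * fs / N
      = 2 * 48000 / 64
      = 96000 / 64
      = 1500.0 Hz

1500.0 Hz
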